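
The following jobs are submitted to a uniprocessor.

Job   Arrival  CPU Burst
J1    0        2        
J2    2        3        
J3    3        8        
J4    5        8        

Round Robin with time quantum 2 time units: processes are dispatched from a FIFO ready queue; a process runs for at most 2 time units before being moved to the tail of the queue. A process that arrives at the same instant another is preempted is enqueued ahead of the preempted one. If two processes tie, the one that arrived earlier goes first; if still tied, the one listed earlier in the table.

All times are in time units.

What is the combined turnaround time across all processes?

Timeline: | J1 0-2 | J2 2-4 | J3 4-6 | J2 6-7 | J4 7-9 | J3 9-11 | J4 11-13 | J3 13-15 | J4 15-17 | J3 17-19 | J4 19-21 |
Completion: J1=2  J2=7  J3=19  J4=21
Turnaround = completion − arrival: J1=2, J2=5, J3=16, J4=16
Total turnaround = 2 + 5 + 16 + 16 = 39

39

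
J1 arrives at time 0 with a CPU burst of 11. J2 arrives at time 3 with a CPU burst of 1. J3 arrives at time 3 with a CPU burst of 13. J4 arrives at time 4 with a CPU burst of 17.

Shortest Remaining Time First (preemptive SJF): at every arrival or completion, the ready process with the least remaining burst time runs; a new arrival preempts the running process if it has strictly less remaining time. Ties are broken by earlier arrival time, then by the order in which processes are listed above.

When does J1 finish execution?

12

Timeline: | J1 0-3 | J2 3-4 | J1 4-12 | J3 12-25 | J4 25-42 |
Completion: J1=12  J2=4  J3=25  J4=42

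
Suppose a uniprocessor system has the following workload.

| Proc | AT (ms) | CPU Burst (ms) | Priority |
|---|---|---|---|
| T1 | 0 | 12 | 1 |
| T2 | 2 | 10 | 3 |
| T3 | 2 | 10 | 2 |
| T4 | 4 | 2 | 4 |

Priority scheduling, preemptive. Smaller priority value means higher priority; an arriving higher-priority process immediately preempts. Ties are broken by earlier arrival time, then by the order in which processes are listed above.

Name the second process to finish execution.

T3

Gantt: | T1 0-12 | T3 12-22 | T2 22-32 | T4 32-34 |
Completion: T1=12  T2=32  T3=22  T4=34
Finish order: T1 → T3 → T2 → T4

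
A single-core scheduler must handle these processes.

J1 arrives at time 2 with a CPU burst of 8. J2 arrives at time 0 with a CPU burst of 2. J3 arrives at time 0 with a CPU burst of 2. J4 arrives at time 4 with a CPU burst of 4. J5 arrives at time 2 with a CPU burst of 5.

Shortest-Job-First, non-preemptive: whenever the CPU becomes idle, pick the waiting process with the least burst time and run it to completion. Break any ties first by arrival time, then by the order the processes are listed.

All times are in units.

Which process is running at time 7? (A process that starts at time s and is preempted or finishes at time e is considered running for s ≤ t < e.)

J4

Gantt: | J2 0-2 | J3 2-4 | J4 4-8 | J5 8-13 | J1 13-21 |
Completion: J1=21  J2=2  J3=4  J4=8  J5=13
Turnaround (C−A): J1=19  J2=2  J3=4  J4=4  J5=11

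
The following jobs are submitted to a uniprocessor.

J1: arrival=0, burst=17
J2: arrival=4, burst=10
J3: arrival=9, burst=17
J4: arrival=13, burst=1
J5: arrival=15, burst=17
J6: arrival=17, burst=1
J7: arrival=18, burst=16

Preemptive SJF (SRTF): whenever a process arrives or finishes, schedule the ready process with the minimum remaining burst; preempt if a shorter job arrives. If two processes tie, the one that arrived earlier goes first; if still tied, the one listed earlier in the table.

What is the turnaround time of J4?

2

Timeline: | J1 0-4 | J2 4-14 | J4 14-15 | J1 15-17 | J6 17-18 | J1 18-29 | J7 29-45 | J3 45-62 | J5 62-79 |
Completion: J1=29  J2=14  J3=62  J4=15  J5=79  J6=18  J7=45
Turnaround (C−A): J1=29  J2=10  J3=53  J4=2  J5=64  J6=1  J7=27
Turnaround(J4) = completion − arrival = 15 − 13 = 2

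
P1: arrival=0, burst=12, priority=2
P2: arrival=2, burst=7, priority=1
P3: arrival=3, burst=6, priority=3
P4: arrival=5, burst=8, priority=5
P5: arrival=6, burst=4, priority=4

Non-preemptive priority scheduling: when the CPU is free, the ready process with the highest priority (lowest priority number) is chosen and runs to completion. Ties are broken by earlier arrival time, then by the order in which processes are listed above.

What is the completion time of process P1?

Schedule: | P1 0-12 | P2 12-19 | P3 19-25 | P5 25-29 | P4 29-37 |
Completion: P1=12  P2=19  P3=25  P4=37  P5=29
Turnaround (C−A): P1=12  P2=17  P3=22  P4=32  P5=23

12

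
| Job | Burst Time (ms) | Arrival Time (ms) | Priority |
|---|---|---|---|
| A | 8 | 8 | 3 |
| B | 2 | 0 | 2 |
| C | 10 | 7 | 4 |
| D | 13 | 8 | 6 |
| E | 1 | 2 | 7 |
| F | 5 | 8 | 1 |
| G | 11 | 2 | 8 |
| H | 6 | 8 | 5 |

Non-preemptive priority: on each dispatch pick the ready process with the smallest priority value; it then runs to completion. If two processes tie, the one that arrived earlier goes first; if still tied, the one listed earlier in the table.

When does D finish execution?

Gantt: | B 0-2 | E 2-3 | G 3-14 | F 14-19 | A 19-27 | C 27-37 | H 37-43 | D 43-56 |
Completion: A=27  B=2  C=37  D=56  E=3  F=19  G=14  H=43

56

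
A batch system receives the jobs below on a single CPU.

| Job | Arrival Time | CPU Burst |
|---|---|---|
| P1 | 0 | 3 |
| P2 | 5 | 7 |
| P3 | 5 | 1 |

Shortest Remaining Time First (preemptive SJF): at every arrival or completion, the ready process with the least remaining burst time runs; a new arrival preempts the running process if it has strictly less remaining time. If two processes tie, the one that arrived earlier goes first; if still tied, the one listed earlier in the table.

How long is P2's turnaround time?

Gantt: | P1 0-3 | idle 3-5 | P3 5-6 | P2 6-13 |
Completion: P1=3  P2=13  P3=6
Turnaround(P2) = completion − arrival = 13 − 5 = 8

8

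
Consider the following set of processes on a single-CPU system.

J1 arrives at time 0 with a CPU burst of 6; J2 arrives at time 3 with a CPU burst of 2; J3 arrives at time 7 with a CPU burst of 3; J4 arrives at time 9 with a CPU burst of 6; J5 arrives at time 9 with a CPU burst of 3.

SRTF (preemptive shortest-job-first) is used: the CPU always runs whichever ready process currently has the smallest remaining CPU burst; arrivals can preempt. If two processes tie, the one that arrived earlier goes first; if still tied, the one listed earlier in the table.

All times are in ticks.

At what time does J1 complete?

Timeline: | J1 0-3 | J2 3-5 | J1 5-8 | J3 8-11 | J5 11-14 | J4 14-20 |
Completion: J1=8  J2=5  J3=11  J4=20  J5=14

8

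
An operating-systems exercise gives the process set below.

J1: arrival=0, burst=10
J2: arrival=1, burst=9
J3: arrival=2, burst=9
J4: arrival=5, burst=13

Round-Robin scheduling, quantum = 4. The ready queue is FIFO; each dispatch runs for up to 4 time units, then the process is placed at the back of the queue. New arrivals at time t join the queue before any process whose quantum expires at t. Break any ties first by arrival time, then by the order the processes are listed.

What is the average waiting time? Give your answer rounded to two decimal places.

Gantt: | J1 0-4 | J2 4-8 | J3 8-12 | J1 12-16 | J4 16-20 | J2 20-24 | J3 24-28 | J1 28-30 | J4 30-34 | J2 34-35 | J3 35-36 | J4 36-41 |
Completion: J1=30  J2=35  J3=36  J4=41
Turnaround (C−A): J1=30  J2=34  J3=34  J4=36
Waiting times: J1=20, J2=25, J3=25, J4=23
Average waiting = (20+25+25+23) / 4 = 93/4 = 23.25

23.25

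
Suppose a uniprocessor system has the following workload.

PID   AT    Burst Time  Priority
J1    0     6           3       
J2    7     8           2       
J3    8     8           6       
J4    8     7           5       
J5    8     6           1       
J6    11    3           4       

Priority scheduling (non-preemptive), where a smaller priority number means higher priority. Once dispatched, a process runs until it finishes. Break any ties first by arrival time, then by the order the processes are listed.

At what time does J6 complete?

24

Timeline: | J1 0-6 | idle 6-7 | J2 7-15 | J5 15-21 | J6 21-24 | J4 24-31 | J3 31-39 |
Completion: J1=6  J2=15  J3=39  J4=31  J5=21  J6=24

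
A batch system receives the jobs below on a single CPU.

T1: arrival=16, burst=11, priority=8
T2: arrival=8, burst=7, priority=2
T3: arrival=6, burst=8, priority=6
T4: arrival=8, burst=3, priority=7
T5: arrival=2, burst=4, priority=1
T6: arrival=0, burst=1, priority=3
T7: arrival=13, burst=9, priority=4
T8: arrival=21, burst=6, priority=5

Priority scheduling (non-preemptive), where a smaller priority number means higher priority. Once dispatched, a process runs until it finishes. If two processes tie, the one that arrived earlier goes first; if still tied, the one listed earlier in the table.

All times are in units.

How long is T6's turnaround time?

1

Timeline: | T6 0-1 | idle 1-2 | T5 2-6 | T3 6-14 | T2 14-21 | T7 21-30 | T8 30-36 | T4 36-39 | T1 39-50 |
Completion: T1=50  T2=21  T3=14  T4=39  T5=6  T6=1  T7=30  T8=36
Turnaround(T6) = completion − arrival = 1 − 0 = 1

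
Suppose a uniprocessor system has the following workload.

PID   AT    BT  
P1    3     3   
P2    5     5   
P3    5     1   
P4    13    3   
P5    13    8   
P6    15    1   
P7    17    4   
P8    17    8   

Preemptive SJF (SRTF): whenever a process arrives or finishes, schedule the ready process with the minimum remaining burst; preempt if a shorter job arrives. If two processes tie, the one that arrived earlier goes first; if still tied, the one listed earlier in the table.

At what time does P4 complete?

16

Timeline: | idle 0-3 | P1 3-6 | P3 6-7 | P2 7-12 | idle 12-13 | P4 13-16 | P6 16-17 | P7 17-21 | P5 21-29 | P8 29-37 |
Completion: P1=6  P2=12  P3=7  P4=16  P5=29  P6=17  P7=21  P8=37
Turnaround (C−A): P1=3  P2=7  P3=2  P4=3  P5=16  P6=2  P7=4  P8=20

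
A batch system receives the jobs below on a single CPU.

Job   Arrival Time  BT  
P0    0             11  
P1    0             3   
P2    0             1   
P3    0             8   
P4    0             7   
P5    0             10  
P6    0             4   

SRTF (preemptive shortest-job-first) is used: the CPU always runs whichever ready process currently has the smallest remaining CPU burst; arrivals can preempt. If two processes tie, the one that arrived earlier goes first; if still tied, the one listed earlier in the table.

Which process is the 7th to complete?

P0

Timeline: | P2 0-1 | P1 1-4 | P6 4-8 | P4 8-15 | P3 15-23 | P5 23-33 | P0 33-44 |
Completion: P0=44  P1=4  P2=1  P3=23  P4=15  P5=33  P6=8
Turnaround (C−A): P0=44  P1=4  P2=1  P3=23  P4=15  P5=33  P6=8
Finish order: P2 → P1 → P6 → P4 → P3 → P5 → P0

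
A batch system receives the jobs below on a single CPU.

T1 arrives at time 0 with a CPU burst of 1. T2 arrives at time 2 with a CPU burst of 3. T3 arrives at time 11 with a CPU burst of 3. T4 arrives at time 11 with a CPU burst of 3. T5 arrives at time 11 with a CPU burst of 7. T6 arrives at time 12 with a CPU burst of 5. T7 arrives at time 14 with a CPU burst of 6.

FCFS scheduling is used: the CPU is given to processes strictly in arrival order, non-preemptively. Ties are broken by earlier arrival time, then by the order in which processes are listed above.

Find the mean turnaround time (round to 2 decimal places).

9.14

Gantt: | T1 0-1 | idle 1-2 | T2 2-5 | idle 5-11 | T3 11-14 | T4 14-17 | T5 17-24 | T6 24-29 | T7 29-35 |
Completion: T1=1  T2=5  T3=14  T4=17  T5=24  T6=29  T7=35
Turnaround times: T1=1, T2=3, T3=3, T4=6, T5=13, T6=17, T7=21
Average turnaround = (1+3+3+6+13+17+21) / 7 = 64/7 = 9.14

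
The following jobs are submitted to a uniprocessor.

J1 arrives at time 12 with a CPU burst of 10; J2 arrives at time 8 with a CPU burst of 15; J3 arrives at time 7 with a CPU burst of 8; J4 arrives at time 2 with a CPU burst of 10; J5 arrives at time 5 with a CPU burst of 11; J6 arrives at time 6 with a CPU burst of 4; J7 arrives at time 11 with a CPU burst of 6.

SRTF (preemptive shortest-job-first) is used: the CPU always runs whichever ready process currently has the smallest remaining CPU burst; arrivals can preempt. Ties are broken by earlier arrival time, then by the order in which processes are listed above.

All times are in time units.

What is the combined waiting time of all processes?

120

Schedule: | idle 0-2 | J4 2-6 | J6 6-10 | J4 10-16 | J7 16-22 | J3 22-30 | J1 30-40 | J5 40-51 | J2 51-66 |
Completion: J1=40  J2=66  J3=30  J4=16  J5=51  J6=10  J7=22
Turnaround (C−A): J1=28  J2=58  J3=23  J4=14  J5=46  J6=4  J7=11
Waiting = turnaround − burst: J1=18, J2=43, J3=15, J4=4, J5=35, J6=0, J7=5
Total waiting = 18 + 43 + 15 + 4 + 35 + 0 + 5 = 120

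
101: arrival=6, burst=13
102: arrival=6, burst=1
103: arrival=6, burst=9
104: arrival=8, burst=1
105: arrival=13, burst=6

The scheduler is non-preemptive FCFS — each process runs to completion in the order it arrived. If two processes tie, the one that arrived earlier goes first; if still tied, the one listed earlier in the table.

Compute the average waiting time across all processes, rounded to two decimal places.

Gantt: | idle 0-6 | 101 6-19 | 102 19-20 | 103 20-29 | 104 29-30 | 105 30-36 |
Completion: 101=19  102=20  103=29  104=30  105=36
Waiting times: 101=0, 102=13, 103=14, 104=21, 105=17
Average waiting = (0+13+14+21+17) / 5 = 65/5 = 13.00

13.00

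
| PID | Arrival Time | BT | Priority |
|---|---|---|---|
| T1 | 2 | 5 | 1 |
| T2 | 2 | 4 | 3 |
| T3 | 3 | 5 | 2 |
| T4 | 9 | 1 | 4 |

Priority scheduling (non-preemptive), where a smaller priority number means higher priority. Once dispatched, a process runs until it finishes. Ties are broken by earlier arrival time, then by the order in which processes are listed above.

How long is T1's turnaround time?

Timeline: | idle 0-2 | T1 2-7 | T3 7-12 | T2 12-16 | T4 16-17 |
Completion: T1=7  T2=16  T3=12  T4=17
Turnaround (C−A): T1=5  T2=14  T3=9  T4=8
Turnaround(T1) = completion − arrival = 7 − 2 = 5

5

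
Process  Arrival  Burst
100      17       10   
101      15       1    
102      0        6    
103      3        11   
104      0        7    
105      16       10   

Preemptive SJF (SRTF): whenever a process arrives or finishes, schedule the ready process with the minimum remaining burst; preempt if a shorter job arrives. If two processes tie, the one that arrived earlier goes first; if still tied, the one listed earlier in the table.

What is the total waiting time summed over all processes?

Timeline: | 102 0-6 | 104 6-13 | 103 13-15 | 101 15-16 | 103 16-25 | 105 25-35 | 100 35-45 |
Completion: 100=45  101=16  102=6  103=25  104=13  105=35
Turnaround (C−A): 100=28  101=1  102=6  103=22  104=13  105=19
Waiting = turnaround − burst: 100=18, 101=0, 102=0, 103=11, 104=6, 105=9
Total waiting = 18 + 0 + 0 + 11 + 6 + 9 = 44

44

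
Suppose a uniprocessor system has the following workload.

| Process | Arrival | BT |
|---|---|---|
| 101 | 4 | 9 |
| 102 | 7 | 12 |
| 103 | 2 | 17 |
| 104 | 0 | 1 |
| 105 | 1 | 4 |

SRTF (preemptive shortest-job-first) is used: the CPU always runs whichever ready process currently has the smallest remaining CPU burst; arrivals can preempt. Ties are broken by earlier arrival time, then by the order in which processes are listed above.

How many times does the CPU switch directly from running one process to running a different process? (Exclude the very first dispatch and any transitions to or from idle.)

4

Schedule: | 104 0-1 | 105 1-5 | 101 5-14 | 102 14-26 | 103 26-43 |
Completion: 101=14  102=26  103=43  104=1  105=5
Turnaround (C−A): 101=10  102=19  103=41  104=1  105=4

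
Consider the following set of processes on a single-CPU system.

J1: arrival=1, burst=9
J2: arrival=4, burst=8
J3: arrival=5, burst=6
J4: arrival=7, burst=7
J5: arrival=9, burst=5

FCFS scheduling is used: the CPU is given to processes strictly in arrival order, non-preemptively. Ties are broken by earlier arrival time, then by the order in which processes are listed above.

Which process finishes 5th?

Timeline: | idle 0-1 | J1 1-10 | J2 10-18 | J3 18-24 | J4 24-31 | J5 31-36 |
Completion: J1=10  J2=18  J3=24  J4=31  J5=36
Finish order: J1 → J2 → J3 → J4 → J5

J5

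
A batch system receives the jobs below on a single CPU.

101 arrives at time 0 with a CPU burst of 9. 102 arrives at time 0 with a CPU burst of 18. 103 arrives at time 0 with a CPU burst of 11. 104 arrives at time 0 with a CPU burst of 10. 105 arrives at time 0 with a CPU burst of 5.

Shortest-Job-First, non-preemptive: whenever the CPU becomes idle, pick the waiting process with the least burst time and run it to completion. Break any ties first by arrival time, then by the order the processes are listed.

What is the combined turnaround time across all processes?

Gantt: | 105 0-5 | 101 5-14 | 104 14-24 | 103 24-35 | 102 35-53 |
Completion: 101=14  102=53  103=35  104=24  105=5
Turnaround (C−A): 101=14  102=53  103=35  104=24  105=5
Turnaround = completion − arrival: 101=14, 102=53, 103=35, 104=24, 105=5
Total turnaround = 14 + 53 + 35 + 24 + 5 = 131

131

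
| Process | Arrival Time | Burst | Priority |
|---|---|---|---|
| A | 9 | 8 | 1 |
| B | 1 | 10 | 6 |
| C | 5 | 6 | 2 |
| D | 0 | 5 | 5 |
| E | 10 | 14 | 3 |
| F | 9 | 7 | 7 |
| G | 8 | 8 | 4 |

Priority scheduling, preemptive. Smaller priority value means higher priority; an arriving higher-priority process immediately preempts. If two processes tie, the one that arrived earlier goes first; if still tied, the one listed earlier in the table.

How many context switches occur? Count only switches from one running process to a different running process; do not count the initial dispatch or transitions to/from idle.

Timeline: | D 0-5 | C 5-9 | A 9-17 | C 17-19 | E 19-33 | G 33-41 | B 41-51 | F 51-58 |
Completion: A=17  B=51  C=19  D=5  E=33  F=58  G=41
Turnaround (C−A): A=8  B=50  C=14  D=5  E=23  F=49  G=33

7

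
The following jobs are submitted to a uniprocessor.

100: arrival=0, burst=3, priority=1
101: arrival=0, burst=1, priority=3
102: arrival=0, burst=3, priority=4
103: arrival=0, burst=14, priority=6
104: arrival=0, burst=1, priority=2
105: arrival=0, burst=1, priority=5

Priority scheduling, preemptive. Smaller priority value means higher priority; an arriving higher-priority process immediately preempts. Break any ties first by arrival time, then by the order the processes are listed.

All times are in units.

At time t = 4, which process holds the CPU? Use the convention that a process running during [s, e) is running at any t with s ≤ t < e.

Schedule: | 100 0-3 | 104 3-4 | 101 4-5 | 102 5-8 | 105 8-9 | 103 9-23 |
Completion: 100=3  101=5  102=8  103=23  104=4  105=9

101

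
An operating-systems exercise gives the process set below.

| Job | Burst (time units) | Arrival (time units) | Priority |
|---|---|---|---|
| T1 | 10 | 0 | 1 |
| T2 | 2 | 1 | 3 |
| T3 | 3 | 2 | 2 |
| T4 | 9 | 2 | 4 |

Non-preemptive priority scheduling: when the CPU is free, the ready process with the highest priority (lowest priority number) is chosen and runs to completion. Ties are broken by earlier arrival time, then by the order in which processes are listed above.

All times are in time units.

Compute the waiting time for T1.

Gantt: | T1 0-10 | T3 10-13 | T2 13-15 | T4 15-24 |
Completion: T1=10  T2=15  T3=13  T4=24
Waiting(T1) = turnaround − burst = 10 − 10 = 0

0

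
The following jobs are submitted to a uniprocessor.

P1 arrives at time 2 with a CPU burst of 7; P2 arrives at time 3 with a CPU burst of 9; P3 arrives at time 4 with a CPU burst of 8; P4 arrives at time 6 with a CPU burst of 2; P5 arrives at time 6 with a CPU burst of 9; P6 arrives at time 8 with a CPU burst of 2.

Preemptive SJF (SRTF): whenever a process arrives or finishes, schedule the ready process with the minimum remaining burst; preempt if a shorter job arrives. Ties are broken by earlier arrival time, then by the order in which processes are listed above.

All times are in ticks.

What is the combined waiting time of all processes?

55

Gantt: | idle 0-2 | P1 2-6 | P4 6-8 | P6 8-10 | P1 10-13 | P3 13-21 | P2 21-30 | P5 30-39 |
Completion: P1=13  P2=30  P3=21  P4=8  P5=39  P6=10
Turnaround (C−A): P1=11  P2=27  P3=17  P4=2  P5=33  P6=2
Waiting = turnaround − burst: P1=4, P2=18, P3=9, P4=0, P5=24, P6=0
Total waiting = 4 + 18 + 9 + 0 + 24 + 0 = 55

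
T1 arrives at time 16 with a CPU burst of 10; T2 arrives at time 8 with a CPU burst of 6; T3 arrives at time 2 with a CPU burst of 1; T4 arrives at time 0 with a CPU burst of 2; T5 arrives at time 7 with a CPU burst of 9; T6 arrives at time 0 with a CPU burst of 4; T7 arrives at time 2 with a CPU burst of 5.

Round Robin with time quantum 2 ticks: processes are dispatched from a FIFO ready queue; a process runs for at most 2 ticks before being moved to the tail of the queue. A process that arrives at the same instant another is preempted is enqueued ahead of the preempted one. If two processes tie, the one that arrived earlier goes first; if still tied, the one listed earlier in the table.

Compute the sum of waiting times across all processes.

Timeline: | T4 0-2 | T6 2-4 | T3 4-5 | T7 5-7 | T6 7-9 | T5 9-11 | T7 11-13 | T2 13-15 | T5 15-17 | T7 17-18 | T2 18-20 | T1 20-22 | T5 22-24 | T2 24-26 | T1 26-28 | T5 28-30 | T1 30-32 | T5 32-33 | T1 33-37 |
Completion: T1=37  T2=26  T3=5  T4=2  T5=33  T6=9  T7=18
Turnaround (C−A): T1=21  T2=18  T3=3  T4=2  T5=26  T6=9  T7=16
Waiting = turnaround − burst: T1=11, T2=12, T3=2, T4=0, T5=17, T6=5, T7=11
Total waiting = 11 + 12 + 2 + 0 + 17 + 5 + 11 = 58

58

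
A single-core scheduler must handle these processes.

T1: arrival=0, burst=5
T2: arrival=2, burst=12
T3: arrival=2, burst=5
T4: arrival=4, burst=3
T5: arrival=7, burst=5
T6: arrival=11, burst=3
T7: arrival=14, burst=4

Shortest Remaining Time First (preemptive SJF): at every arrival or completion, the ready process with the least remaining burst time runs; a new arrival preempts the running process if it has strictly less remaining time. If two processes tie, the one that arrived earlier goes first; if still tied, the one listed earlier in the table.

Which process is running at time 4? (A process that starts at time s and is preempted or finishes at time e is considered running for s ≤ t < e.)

T1

Timeline: | T1 0-5 | T4 5-8 | T3 8-13 | T6 13-16 | T7 16-20 | T5 20-25 | T2 25-37 |
Completion: T1=5  T2=37  T3=13  T4=8  T5=25  T6=16  T7=20
Turnaround (C−A): T1=5  T2=35  T3=11  T4=4  T5=18  T6=5  T7=6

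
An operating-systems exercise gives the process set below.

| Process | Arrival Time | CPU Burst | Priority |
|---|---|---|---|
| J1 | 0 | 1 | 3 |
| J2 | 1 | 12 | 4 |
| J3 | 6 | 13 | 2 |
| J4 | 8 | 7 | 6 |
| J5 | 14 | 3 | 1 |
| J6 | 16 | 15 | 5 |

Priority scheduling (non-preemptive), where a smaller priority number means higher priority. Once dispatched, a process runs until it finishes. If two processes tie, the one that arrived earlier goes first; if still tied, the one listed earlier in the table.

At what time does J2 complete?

Gantt: | J1 0-1 | J2 1-13 | J3 13-26 | J5 26-29 | J6 29-44 | J4 44-51 |
Completion: J1=1  J2=13  J3=26  J4=51  J5=29  J6=44
Turnaround (C−A): J1=1  J2=12  J3=20  J4=43  J5=15  J6=28

13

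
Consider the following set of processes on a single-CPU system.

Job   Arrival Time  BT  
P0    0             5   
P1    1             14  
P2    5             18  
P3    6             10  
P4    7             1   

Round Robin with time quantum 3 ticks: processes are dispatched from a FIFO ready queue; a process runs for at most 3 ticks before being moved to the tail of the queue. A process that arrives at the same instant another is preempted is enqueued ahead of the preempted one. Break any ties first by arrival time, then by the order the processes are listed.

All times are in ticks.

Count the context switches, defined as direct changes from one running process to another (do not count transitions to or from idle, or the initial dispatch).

16

Gantt: | P0 0-3 | P1 3-6 | P0 6-8 | P2 8-11 | P3 11-14 | P1 14-17 | P4 17-18 | P2 18-21 | P3 21-24 | P1 24-27 | P2 27-30 | P3 30-33 | P1 33-36 | P2 36-39 | P3 39-40 | P1 40-42 | P2 42-48 |
Completion: P0=8  P1=42  P2=48  P3=40  P4=18
Turnaround (C−A): P0=8  P1=41  P2=43  P3=34  P4=11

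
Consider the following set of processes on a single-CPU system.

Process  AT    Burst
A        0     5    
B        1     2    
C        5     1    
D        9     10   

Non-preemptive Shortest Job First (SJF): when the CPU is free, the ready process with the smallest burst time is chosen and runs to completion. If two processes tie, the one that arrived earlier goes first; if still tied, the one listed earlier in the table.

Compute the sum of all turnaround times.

23

Gantt: | A 0-5 | C 5-6 | B 6-8 | idle 8-9 | D 9-19 |
Completion: A=5  B=8  C=6  D=19
Turnaround (C−A): A=5  B=7  C=1  D=10
Turnaround = completion − arrival: A=5, B=7, C=1, D=10
Total turnaround = 5 + 7 + 1 + 10 = 23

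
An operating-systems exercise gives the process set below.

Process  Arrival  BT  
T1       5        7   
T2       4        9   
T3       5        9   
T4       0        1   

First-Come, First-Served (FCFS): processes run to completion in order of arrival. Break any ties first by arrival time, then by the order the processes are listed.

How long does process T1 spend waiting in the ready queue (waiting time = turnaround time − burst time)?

8

Gantt: | T4 0-1 | idle 1-4 | T2 4-13 | T1 13-20 | T3 20-29 |
Completion: T1=20  T2=13  T3=29  T4=1
Turnaround (C−A): T1=15  T2=9  T3=24  T4=1
Waiting(T1) = turnaround − burst = 15 − 7 = 8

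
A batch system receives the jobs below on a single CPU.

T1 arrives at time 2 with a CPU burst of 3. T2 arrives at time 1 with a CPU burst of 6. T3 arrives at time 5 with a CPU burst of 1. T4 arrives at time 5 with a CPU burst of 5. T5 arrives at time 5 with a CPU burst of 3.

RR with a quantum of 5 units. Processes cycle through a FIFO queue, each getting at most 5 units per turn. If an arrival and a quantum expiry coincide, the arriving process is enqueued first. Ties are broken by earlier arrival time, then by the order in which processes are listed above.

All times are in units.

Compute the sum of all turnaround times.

Gantt: | idle 0-1 | T2 1-6 | T1 6-9 | T3 9-10 | T4 10-15 | T5 15-18 | T2 18-19 |
Completion: T1=9  T2=19  T3=10  T4=15  T5=18
Turnaround (C−A): T1=7  T2=18  T3=5  T4=10  T5=13
Turnaround = completion − arrival: T1=7, T2=18, T3=5, T4=10, T5=13
Total turnaround = 7 + 18 + 5 + 10 + 13 = 53

53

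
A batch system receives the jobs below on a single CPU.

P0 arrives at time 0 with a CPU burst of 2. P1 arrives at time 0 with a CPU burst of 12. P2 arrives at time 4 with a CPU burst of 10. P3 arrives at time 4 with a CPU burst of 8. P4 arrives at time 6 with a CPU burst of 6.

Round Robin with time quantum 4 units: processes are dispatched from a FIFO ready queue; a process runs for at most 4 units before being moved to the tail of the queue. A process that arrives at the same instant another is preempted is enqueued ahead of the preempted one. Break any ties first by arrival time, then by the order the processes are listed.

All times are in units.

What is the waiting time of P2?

Schedule: | P0 0-2 | P1 2-6 | P2 6-10 | P3 10-14 | P4 14-18 | P1 18-22 | P2 22-26 | P3 26-30 | P4 30-32 | P1 32-36 | P2 36-38 |
Completion: P0=2  P1=36  P2=38  P3=30  P4=32
Turnaround (C−A): P0=2  P1=36  P2=34  P3=26  P4=26
Waiting(P2) = turnaround − burst = 34 − 10 = 24

24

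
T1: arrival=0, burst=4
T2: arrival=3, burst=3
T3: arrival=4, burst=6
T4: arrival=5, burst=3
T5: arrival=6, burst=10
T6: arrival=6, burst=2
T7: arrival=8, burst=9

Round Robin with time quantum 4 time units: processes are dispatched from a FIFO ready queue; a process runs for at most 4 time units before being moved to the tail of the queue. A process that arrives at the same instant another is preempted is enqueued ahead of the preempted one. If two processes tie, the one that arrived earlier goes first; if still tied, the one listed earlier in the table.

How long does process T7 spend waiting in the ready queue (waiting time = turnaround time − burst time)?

20

Schedule: | T1 0-4 | T2 4-7 | T3 7-11 | T4 11-14 | T5 14-18 | T6 18-20 | T7 20-24 | T3 24-26 | T5 26-30 | T7 30-34 | T5 34-36 | T7 36-37 |
Completion: T1=4  T2=7  T3=26  T4=14  T5=36  T6=20  T7=37
Turnaround (C−A): T1=4  T2=4  T3=22  T4=9  T5=30  T6=14  T7=29
Waiting(T7) = turnaround − burst = 29 − 9 = 20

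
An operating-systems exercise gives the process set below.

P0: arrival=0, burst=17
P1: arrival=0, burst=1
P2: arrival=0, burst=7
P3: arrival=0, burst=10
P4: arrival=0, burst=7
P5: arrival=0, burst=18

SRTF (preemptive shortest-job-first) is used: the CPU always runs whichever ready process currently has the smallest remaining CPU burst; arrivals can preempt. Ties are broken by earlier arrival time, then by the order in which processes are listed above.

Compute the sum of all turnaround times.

Gantt: | P1 0-1 | P2 1-8 | P4 8-15 | P3 15-25 | P0 25-42 | P5 42-60 |
Completion: P0=42  P1=1  P2=8  P3=25  P4=15  P5=60
Turnaround = completion − arrival: P0=42, P1=1, P2=8, P3=25, P4=15, P5=60
Total turnaround = 42 + 1 + 8 + 25 + 15 + 60 = 151

151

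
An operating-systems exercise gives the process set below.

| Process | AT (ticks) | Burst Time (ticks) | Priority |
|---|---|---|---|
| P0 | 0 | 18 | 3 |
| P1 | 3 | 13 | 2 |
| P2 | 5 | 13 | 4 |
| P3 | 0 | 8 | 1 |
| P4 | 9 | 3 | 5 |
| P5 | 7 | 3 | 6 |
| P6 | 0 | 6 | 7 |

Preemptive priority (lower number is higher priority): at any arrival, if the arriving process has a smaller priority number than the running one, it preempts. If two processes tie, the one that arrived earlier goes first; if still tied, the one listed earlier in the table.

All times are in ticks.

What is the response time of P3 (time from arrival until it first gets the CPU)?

0

Timeline: | P3 0-8 | P1 8-21 | P0 21-39 | P2 39-52 | P4 52-55 | P5 55-58 | P6 58-64 |
Completion: P0=39  P1=21  P2=52  P3=8  P4=55  P5=58  P6=64
Turnaround (C−A): P0=39  P1=18  P2=47  P3=8  P4=46  P5=51  P6=64
Response(P3) = first start − arrival = 0 − 0 = 0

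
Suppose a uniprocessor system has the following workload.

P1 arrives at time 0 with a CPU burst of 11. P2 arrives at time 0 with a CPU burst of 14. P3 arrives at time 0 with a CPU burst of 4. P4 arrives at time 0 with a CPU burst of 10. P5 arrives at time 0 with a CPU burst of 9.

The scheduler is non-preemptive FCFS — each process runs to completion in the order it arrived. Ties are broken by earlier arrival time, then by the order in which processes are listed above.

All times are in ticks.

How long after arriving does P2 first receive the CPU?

Schedule: | P1 0-11 | P2 11-25 | P3 25-29 | P4 29-39 | P5 39-48 |
Completion: P1=11  P2=25  P3=29  P4=39  P5=48
Response(P2) = first start − arrival = 11 − 0 = 11

11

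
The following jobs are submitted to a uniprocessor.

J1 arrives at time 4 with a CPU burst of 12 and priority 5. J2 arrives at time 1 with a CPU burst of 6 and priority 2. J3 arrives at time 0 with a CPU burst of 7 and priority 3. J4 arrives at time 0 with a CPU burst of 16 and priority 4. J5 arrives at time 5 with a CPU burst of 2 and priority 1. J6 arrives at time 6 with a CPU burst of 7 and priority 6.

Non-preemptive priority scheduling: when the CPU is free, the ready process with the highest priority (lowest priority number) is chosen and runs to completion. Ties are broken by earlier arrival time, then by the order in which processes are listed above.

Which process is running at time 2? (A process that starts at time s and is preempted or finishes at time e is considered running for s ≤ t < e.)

Gantt: | J3 0-7 | J5 7-9 | J2 9-15 | J4 15-31 | J1 31-43 | J6 43-50 |
Completion: J1=43  J2=15  J3=7  J4=31  J5=9  J6=50
Turnaround (C−A): J1=39  J2=14  J3=7  J4=31  J5=4  J6=44

J3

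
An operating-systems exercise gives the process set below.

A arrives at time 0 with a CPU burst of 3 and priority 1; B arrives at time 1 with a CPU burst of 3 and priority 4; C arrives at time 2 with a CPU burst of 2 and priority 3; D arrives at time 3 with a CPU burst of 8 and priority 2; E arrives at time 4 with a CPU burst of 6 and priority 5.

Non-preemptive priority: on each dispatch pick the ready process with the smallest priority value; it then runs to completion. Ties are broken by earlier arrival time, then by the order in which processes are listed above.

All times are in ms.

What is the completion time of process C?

Gantt: | A 0-3 | D 3-11 | C 11-13 | B 13-16 | E 16-22 |
Completion: A=3  B=16  C=13  D=11  E=22

13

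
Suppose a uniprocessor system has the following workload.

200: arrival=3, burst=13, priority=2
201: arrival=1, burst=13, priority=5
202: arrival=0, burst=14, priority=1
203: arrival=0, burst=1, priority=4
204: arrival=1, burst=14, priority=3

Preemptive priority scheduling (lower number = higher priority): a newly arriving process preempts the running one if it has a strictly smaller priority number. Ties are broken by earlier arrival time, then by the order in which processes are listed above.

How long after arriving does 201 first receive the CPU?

41

Gantt: | 202 0-14 | 200 14-27 | 204 27-41 | 203 41-42 | 201 42-55 |
Completion: 200=27  201=55  202=14  203=42  204=41
Response(201) = first start − arrival = 42 − 1 = 41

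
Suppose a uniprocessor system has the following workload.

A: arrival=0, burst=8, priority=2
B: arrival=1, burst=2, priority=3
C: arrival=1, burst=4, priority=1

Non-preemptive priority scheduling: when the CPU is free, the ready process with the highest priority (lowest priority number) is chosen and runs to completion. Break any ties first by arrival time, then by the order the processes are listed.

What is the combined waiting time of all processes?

Gantt: | A 0-8 | C 8-12 | B 12-14 |
Completion: A=8  B=14  C=12
Waiting = turnaround − burst: A=0, B=11, C=7
Total waiting = 0 + 11 + 7 = 18

18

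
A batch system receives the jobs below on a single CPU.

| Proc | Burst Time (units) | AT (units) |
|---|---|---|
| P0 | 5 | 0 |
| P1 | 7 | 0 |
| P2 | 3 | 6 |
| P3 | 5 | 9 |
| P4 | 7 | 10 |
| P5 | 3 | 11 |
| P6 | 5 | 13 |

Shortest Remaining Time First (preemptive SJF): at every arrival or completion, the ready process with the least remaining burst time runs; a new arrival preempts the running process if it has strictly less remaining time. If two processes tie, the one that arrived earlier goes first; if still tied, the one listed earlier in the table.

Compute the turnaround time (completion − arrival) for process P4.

Gantt: | P0 0-5 | P1 5-6 | P2 6-9 | P3 9-14 | P5 14-17 | P6 17-22 | P1 22-28 | P4 28-35 |
Completion: P0=5  P1=28  P2=9  P3=14  P4=35  P5=17  P6=22
Turnaround (C−A): P0=5  P1=28  P2=3  P3=5  P4=25  P5=6  P6=9
Turnaround(P4) = completion − arrival = 35 − 10 = 25

25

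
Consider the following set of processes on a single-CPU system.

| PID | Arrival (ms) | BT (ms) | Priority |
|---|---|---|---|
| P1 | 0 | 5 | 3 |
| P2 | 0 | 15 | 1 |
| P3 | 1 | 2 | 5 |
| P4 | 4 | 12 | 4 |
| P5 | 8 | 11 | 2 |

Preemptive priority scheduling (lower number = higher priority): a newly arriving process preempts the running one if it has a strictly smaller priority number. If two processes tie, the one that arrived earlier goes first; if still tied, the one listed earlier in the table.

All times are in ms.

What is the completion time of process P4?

43

Schedule: | P2 0-15 | P5 15-26 | P1 26-31 | P4 31-43 | P3 43-45 |
Completion: P1=31  P2=15  P3=45  P4=43  P5=26
Turnaround (C−A): P1=31  P2=15  P3=44  P4=39  P5=18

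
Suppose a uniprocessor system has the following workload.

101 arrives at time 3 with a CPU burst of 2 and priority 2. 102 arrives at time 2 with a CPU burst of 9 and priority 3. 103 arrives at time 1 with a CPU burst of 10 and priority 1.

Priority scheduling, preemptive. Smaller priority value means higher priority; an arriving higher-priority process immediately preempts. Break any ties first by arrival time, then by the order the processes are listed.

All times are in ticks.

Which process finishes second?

101

Timeline: | idle 0-1 | 103 1-11 | 101 11-13 | 102 13-22 |
Completion: 101=13  102=22  103=11
Turnaround (C−A): 101=10  102=20  103=10
Finish order: 103 → 101 → 102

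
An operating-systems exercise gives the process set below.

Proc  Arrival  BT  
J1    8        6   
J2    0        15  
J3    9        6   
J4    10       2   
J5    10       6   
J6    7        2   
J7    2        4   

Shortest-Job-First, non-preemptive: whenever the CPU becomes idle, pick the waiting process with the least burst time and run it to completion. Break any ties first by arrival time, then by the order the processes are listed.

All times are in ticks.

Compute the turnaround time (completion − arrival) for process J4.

9

Gantt: | J2 0-15 | J6 15-17 | J4 17-19 | J7 19-23 | J1 23-29 | J3 29-35 | J5 35-41 |
Completion: J1=29  J2=15  J3=35  J4=19  J5=41  J6=17  J7=23
Turnaround(J4) = completion − arrival = 19 − 10 = 9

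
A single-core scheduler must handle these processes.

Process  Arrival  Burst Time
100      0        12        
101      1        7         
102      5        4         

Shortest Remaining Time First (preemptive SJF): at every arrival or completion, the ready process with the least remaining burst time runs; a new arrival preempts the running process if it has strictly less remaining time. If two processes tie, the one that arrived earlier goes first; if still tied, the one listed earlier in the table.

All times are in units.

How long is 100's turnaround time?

23

Gantt: | 100 0-1 | 101 1-8 | 102 8-12 | 100 12-23 |
Completion: 100=23  101=8  102=12
Turnaround (C−A): 100=23  101=7  102=7
Turnaround(100) = completion − arrival = 23 − 0 = 23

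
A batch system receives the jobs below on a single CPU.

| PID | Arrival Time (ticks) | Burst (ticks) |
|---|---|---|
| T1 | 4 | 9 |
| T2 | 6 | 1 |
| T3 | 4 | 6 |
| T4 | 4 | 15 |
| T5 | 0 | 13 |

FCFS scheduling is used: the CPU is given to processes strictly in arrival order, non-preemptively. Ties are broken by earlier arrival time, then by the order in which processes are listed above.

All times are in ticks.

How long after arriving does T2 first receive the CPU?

Timeline: | T5 0-13 | T1 13-22 | T3 22-28 | T4 28-43 | T2 43-44 |
Completion: T1=22  T2=44  T3=28  T4=43  T5=13
Turnaround (C−A): T1=18  T2=38  T3=24  T4=39  T5=13
Response(T2) = first start − arrival = 43 − 6 = 37

37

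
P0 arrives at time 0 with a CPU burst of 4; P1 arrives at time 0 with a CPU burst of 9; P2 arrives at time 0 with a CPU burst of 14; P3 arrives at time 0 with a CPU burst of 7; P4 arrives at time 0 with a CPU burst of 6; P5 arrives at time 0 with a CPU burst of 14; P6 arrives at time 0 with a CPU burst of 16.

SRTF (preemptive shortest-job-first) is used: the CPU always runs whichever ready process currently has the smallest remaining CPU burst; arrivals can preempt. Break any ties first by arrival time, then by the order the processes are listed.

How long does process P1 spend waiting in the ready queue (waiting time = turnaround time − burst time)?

17

Schedule: | P0 0-4 | P4 4-10 | P3 10-17 | P1 17-26 | P2 26-40 | P5 40-54 | P6 54-70 |
Completion: P0=4  P1=26  P2=40  P3=17  P4=10  P5=54  P6=70
Turnaround (C−A): P0=4  P1=26  P2=40  P3=17  P4=10  P5=54  P6=70
Waiting(P1) = turnaround − burst = 26 − 9 = 17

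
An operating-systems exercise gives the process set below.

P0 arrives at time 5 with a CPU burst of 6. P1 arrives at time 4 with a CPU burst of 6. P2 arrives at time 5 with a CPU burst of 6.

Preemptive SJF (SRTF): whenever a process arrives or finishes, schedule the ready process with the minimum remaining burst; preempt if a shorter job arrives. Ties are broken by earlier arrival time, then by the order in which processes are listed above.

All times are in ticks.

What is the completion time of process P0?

16

Timeline: | idle 0-4 | P1 4-10 | P0 10-16 | P2 16-22 |
Completion: P0=16  P1=10  P2=22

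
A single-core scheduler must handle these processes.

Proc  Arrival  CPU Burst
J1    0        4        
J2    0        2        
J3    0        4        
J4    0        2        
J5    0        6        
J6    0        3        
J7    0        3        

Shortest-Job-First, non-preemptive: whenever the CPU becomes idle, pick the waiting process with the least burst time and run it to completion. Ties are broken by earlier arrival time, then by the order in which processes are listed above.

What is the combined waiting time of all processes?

55

Schedule: | J2 0-2 | J4 2-4 | J6 4-7 | J7 7-10 | J1 10-14 | J3 14-18 | J5 18-24 |
Completion: J1=14  J2=2  J3=18  J4=4  J5=24  J6=7  J7=10
Turnaround (C−A): J1=14  J2=2  J3=18  J4=4  J5=24  J6=7  J7=10
Waiting = turnaround − burst: J1=10, J2=0, J3=14, J4=2, J5=18, J6=4, J7=7
Total waiting = 10 + 0 + 14 + 2 + 18 + 4 + 7 = 55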